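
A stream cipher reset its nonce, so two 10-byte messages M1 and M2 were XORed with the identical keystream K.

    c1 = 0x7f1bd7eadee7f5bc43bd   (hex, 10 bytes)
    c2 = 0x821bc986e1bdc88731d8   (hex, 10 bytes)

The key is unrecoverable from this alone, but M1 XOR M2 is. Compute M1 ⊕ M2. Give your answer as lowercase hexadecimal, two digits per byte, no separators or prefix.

c1 ⊕ c2 = (M1 ⊕ K) ⊕ (M2 ⊕ K) = M1 ⊕ M2 — the shared key cancels under XOR.
127 xor 130 = 253
 27 xor  27 =   0
215 xor 201 =  30
234 xor 134 = 108
222 xor 225 =  63
231 xor 189 =  90
245 xor 200 =  61
188 xor 135 =  59
 67 xor  49 = 114
189 xor 216 = 101

fd001e6c3f5a3d3b7265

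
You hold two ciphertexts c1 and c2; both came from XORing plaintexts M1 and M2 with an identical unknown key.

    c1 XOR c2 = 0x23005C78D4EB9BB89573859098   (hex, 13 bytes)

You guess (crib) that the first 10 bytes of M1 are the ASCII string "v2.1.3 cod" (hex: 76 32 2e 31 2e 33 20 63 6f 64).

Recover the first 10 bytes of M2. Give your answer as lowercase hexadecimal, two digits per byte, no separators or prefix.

55327249fad8bbdbfa17

Since c1 ⊕ c2 = M1 ⊕ M2, XORing with the guessed M1 bytes yields the corresponding M2 bytes: M2 = (c1 ⊕ c2) ⊕ M1.
23 xor 76 = 55
00 xor 32 = 32
5c xor 2e = 72
78 xor 31 = 49
d4 xor 2e = fa
eb xor 33 = d8
9b xor 20 = bb
b8 xor 63 = db
95 xor 6f = fa
73 xor 64 = 17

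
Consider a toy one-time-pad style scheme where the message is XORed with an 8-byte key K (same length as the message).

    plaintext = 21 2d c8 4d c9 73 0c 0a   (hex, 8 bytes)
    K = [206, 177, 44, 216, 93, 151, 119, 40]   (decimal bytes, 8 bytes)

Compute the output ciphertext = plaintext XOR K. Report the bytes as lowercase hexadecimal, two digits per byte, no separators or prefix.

ef9ce49594e47b22

byte 0: 21 ^ ce = ef
byte 1: 2d ^ b1 = 9c
byte 2: c8 ^ 2c = e4
byte 3: 4d ^ d8 = 95
byte 4: c9 ^ 5d = 94
byte 5: 73 ^ 97 = e4
byte 6: 0c ^ 77 = 7b
byte 7: 0a ^ 28 = 22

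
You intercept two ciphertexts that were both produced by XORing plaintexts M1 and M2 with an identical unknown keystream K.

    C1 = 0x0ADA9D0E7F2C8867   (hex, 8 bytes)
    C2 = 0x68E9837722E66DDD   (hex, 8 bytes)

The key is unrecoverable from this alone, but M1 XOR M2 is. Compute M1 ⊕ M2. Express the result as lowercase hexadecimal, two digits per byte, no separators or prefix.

62331e795dcae5ba

C1 ⊕ C2 = (M1 ⊕ K) ⊕ (M2 ⊕ K) = M1 ⊕ M2 — the shared key cancels under XOR.
0a ⊕ 68 = 62
da ⊕ e9 = 33
9d ⊕ 83 = 1e
0e ⊕ 77 = 79
7f ⊕ 22 = 5d
2c ⊕ e6 = ca
88 ⊕ 6d = e5
67 ⊕ dd = ba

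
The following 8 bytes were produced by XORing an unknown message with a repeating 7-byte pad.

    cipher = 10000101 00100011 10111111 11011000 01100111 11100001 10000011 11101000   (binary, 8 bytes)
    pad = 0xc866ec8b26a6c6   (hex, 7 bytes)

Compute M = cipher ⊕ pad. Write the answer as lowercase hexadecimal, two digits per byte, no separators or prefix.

The 7-byte key repeats, so the effective keystream is c8 66 ec 8b 26 a6 c6 c8.
byte 0: 133 ^ 200 =  77
byte 1:  35 ^ 102 =  69
byte 2: 191 ^ 236 =  83
byte 3: 216 ^ 139 =  83
byte 4: 103 ^  38 =  65
byte 5: 225 ^ 166 =  71
byte 6: 131 ^ 198 =  69
byte 7: 232 ^ 200 =  32

4d45535341474520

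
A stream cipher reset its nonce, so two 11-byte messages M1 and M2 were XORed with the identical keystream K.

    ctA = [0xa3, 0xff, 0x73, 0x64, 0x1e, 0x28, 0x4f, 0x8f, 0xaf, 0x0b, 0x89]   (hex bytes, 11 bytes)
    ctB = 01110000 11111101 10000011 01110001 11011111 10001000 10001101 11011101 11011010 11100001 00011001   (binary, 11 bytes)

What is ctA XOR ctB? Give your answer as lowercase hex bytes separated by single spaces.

ctA ⊕ ctB = (M1 ⊕ K) ⊕ (M2 ⊕ K) = M1 ⊕ M2 — the shared key cancels under XOR.
byte 0: a3 ⊕ 70 = d3
byte 1: ff ⊕ fd = 02
byte 2: 73 ⊕ 83 = f0
byte 3: 64 ⊕ 71 = 15
byte 4: 1e ⊕ df = c1
byte 5: 28 ⊕ 88 = a0
byte 6: 4f ⊕ 8d = c2
byte 7: 8f ⊕ dd = 52
byte 8: af ⊕ da = 75
byte 9: 0b ⊕ e1 = ea
byte 10: 89 ⊕ 19 = 90

d3 02 f0 15 c1 a0 c2 52 75 ea 90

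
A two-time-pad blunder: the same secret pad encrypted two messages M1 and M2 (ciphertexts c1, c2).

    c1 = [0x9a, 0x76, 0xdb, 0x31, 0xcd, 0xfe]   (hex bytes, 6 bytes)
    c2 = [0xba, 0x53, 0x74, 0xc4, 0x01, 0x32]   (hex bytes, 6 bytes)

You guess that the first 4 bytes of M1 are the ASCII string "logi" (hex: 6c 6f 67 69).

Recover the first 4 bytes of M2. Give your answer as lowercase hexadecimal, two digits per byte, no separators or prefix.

4c4ac89c

First, c1 ⊕ c2 = (M1 ⊕ K) ⊕ (M2 ⊕ K) = M1 ⊕ M2, so the key drops out. Then M2 = (M1 ⊕ M2) ⊕ M1 over the first 4 bytes.
byte 0: (9a XOR ba) XOR 6c = 20 XOR 6c = 4c
byte 1: (76 XOR 53) XOR 6f = 25 XOR 6f = 4a
byte 2: (db XOR 74) XOR 67 = af XOR 67 = c8
byte 3: (31 XOR c4) XOR 69 = f5 XOR 69 = 9c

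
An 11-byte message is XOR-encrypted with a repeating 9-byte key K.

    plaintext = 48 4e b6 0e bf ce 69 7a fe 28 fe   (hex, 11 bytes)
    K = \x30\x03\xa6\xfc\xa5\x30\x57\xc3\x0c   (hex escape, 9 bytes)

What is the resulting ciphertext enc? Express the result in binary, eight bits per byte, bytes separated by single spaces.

01111000 01001101 00010000 11110010 00011010 11111110 00111110 10111001 11110010 00011000 11111101

The 9-byte key repeats, so the effective keystream is 30 03 a6 fc a5 30 57 c3 0c 30 03.
byte 0: 48 XOR 30 = 78
byte 1: 4e XOR 03 = 4d
byte 2: b6 XOR a6 = 10
byte 3: 0e XOR fc = f2
byte 4: bf XOR a5 = 1a
byte 5: ce XOR 30 = fe
byte 6: 69 XOR 57 = 3e
byte 7: 7a XOR c3 = b9
byte 8: fe XOR 0c = f2
byte 9: 28 XOR 30 = 18
byte 10: fe XOR 03 = fd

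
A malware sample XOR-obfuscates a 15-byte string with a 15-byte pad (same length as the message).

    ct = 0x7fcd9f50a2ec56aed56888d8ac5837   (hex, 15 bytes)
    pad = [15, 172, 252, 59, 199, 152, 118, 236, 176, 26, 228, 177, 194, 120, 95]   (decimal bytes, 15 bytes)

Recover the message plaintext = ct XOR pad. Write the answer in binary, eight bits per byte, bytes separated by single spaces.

XOR is its own inverse, so applying the key byte-wise gives the result directly.
01111111 XOR 00001111 = 01110000
11001101 XOR 10101100 = 01100001
10011111 XOR 11111100 = 01100011
01010000 XOR 00111011 = 01101011
10100010 XOR 11000111 = 01100101
11101100 XOR 10011000 = 01110100
01010110 XOR 01110110 = 00100000
10101110 XOR 11101100 = 01000010
11010101 XOR 10110000 = 01100101
01101000 XOR 00011010 = 01110010
10001000 XOR 11100100 = 01101100
11011000 XOR 10110001 = 01101001
10101100 XOR 11000010 = 01101110
01011000 XOR 01111000 = 00100000
00110111 XOR 01011111 = 01101000

01110000 01100001 01100011 01101011 01100101 01110100 00100000 01000010 01100101 01110010 01101100 01101001 01101110 00100000 01101000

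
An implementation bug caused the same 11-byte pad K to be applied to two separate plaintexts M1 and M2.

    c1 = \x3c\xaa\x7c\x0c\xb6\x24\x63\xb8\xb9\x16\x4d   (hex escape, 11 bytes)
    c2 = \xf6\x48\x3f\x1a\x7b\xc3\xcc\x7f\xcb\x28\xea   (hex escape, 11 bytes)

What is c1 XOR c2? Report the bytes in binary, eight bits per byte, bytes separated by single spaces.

c1 ⊕ c2 = (M1 ⊕ K) ⊕ (M2 ⊕ K) = M1 ⊕ M2 — the shared key cancels under XOR.
byte 0: 3c ^ f6 = ca
byte 1: aa ^ 48 = e2
byte 2: 7c ^ 3f = 43
byte 3: 0c ^ 1a = 16
byte 4: b6 ^ 7b = cd
byte 5: 24 ^ c3 = e7
byte 6: 63 ^ cc = af
byte 7: b8 ^ 7f = c7
byte 8: b9 ^ cb = 72
byte 9: 16 ^ 28 = 3e
byte 10: 4d ^ ea = a7

11001010 11100010 01000011 00010110 11001101 11100111 10101111 11000111 01110010 00111110 10100111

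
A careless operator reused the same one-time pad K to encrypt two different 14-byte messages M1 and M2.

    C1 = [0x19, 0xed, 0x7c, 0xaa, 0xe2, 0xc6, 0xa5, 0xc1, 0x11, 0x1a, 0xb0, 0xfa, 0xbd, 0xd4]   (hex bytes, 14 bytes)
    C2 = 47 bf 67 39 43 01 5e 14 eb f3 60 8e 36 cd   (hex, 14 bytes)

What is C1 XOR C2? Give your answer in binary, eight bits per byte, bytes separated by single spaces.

C1 ⊕ C2 = (M1 ⊕ K) ⊕ (M2 ⊕ K) = M1 ⊕ M2 — the shared key cancels under XOR.
19 ⊕ 47 = 5e
ed ⊕ bf = 52
7c ⊕ 67 = 1b
aa ⊕ 39 = 93
e2 ⊕ 43 = a1
c6 ⊕ 01 = c7
a5 ⊕ 5e = fb
c1 ⊕ 14 = d5
11 ⊕ eb = fa
1a ⊕ f3 = e9
b0 ⊕ 60 = d0
fa ⊕ 8e = 74
bd ⊕ 36 = 8b
d4 ⊕ cd = 19

01011110 01010010 00011011 10010011 10100001 11000111 11111011 11010101 11111010 11101001 11010000 01110100 10001011 00011001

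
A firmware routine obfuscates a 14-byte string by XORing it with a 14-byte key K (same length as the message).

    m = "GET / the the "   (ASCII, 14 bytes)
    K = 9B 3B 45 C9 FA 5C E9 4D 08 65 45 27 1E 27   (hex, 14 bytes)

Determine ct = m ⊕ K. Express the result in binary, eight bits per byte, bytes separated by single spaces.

XOR is its own inverse, so applying the key byte-wise gives the result directly.
01000111 ^ 10011011 = 11011100
01000101 ^ 00111011 = 01111110
01010100 ^ 01000101 = 00010001
00100000 ^ 11001001 = 11101001
00101111 ^ 11111010 = 11010101
00100000 ^ 01011100 = 01111100
01110100 ^ 11101001 = 10011101
01101000 ^ 01001101 = 00100101
01100101 ^ 00001000 = 01101101
00100000 ^ 01100101 = 01000101
01110100 ^ 01000101 = 00110001
01101000 ^ 00100111 = 01001111
01100101 ^ 00011110 = 01111011
00100000 ^ 00100111 = 00000111

11011100 01111110 00010001 11101001 11010101 01111100 10011101 00100101 01101101 01000101 00110001 01001111 01111011 00000111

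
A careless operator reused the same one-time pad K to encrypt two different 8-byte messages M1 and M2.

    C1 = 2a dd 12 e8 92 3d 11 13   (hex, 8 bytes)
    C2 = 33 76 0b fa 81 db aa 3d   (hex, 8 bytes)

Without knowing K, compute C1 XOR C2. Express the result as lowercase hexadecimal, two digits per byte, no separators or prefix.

C1 ⊕ C2 = (M1 ⊕ K) ⊕ (M2 ⊕ K) = M1 ⊕ M2 — the shared key cancels under XOR.
00101010 ^ 00110011 = 00011001
11011101 ^ 01110110 = 10101011
00010010 ^ 00001011 = 00011001
11101000 ^ 11111010 = 00010010
10010010 ^ 10000001 = 00010011
00111101 ^ 11011011 = 11100110
00010001 ^ 10101010 = 10111011
00010011 ^ 00111101 = 00101110

19ab191213e6bb2e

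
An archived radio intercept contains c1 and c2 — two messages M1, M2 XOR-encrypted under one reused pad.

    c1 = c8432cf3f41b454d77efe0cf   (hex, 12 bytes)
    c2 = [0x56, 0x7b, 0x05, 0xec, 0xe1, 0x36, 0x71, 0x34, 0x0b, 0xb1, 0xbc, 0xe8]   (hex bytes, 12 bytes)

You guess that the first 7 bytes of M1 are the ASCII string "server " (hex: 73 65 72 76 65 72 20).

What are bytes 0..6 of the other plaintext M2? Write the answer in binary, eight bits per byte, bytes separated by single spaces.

11101101 01011101 01011011 01101001 01110000 01011111 00010100

First, c1 ⊕ c2 = (M1 ⊕ K) ⊕ (M2 ⊕ K) = M1 ⊕ M2, so the key drops out. Then M2 = (M1 ⊕ M2) ⊕ M1 over the first 7 bytes.
byte 0: (c8 ⊕ 56) ⊕ 73 = 9e ⊕ 73 = ed
byte 1: (43 ⊕ 7b) ⊕ 65 = 38 ⊕ 65 = 5d
byte 2: (2c ⊕ 05) ⊕ 72 = 29 ⊕ 72 = 5b
byte 3: (f3 ⊕ ec) ⊕ 76 = 1f ⊕ 76 = 69
byte 4: (f4 ⊕ e1) ⊕ 65 = 15 ⊕ 65 = 70
byte 5: (1b ⊕ 36) ⊕ 72 = 2d ⊕ 72 = 5f
byte 6: (45 ⊕ 71) ⊕ 20 = 34 ⊕ 20 = 14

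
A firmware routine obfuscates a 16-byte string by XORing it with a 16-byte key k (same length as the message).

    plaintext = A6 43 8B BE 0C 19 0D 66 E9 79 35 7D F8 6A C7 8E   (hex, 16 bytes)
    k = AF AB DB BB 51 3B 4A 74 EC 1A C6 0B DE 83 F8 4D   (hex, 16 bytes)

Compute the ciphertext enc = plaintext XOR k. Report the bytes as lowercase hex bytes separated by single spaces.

XOR is its own inverse, so applying the key byte-wise gives the result directly.
byte 0: 10100110 XOR 10101111 = 00001001
byte 1: 01000011 XOR 10101011 = 11101000
byte 2: 10001011 XOR 11011011 = 01010000
byte 3: 10111110 XOR 10111011 = 00000101
byte 4: 00001100 XOR 01010001 = 01011101
byte 5: 00011001 XOR 00111011 = 00100010
byte 6: 00001101 XOR 01001010 = 01000111
byte 7: 01100110 XOR 01110100 = 00010010
byte 8: 11101001 XOR 11101100 = 00000101
byte 9: 01111001 XOR 00011010 = 01100011
byte 10: 00110101 XOR 11000110 = 11110011
byte 11: 01111101 XOR 00001011 = 01110110
byte 12: 11111000 XOR 11011110 = 00100110
byte 13: 01101010 XOR 10000011 = 11101001
byte 14: 11000111 XOR 11111000 = 00111111
byte 15: 10001110 XOR 01001101 = 11000011

09 e8 50 05 5d 22 47 12 05 63 f3 76 26 e9 3f c3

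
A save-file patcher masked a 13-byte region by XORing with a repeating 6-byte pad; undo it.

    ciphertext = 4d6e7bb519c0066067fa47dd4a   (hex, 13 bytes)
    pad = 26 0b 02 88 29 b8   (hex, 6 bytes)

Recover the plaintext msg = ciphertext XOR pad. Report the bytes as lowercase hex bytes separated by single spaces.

The 6-byte key repeats, so the effective keystream is 26 0b 02 88 29 b8 26 0b 02 88 29 b8 26.
byte 0: 4d ⊕ 26 = 6b
byte 1: 6e ⊕ 0b = 65
byte 2: 7b ⊕ 02 = 79
byte 3: b5 ⊕ 88 = 3d
byte 4: 19 ⊕ 29 = 30
byte 5: c0 ⊕ b8 = 78
byte 6: 06 ⊕ 26 = 20
byte 7: 60 ⊕ 0b = 6b
byte 8: 67 ⊕ 02 = 65
byte 9: fa ⊕ 88 = 72
byte 10: 47 ⊕ 29 = 6e
byte 11: dd ⊕ b8 = 65
byte 12: 4a ⊕ 26 = 6c

6b 65 79 3d 30 78 20 6b 65 72 6e 65 6c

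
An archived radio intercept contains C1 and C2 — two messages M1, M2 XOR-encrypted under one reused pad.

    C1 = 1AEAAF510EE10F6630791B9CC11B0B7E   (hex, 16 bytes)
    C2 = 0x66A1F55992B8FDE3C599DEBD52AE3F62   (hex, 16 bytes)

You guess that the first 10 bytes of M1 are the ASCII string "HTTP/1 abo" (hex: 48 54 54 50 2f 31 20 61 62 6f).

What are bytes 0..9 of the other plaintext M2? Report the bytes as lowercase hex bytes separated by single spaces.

First, C1 ⊕ C2 = (M1 ⊕ K) ⊕ (M2 ⊕ K) = M1 ⊕ M2, so the key drops out. Then M2 = (M1 ⊕ M2) ⊕ M1 over the first 10 bytes.
byte 0: (1a xor 66) xor 48 = 7c xor 48 = 34
byte 1: (ea xor a1) xor 54 = 4b xor 54 = 1f
byte 2: (af xor f5) xor 54 = 5a xor 54 = 0e
byte 3: (51 xor 59) xor 50 = 08 xor 50 = 58
byte 4: (0e xor 92) xor 2f = 9c xor 2f = b3
byte 5: (e1 xor b8) xor 31 = 59 xor 31 = 68
byte 6: (0f xor fd) xor 20 = f2 xor 20 = d2
byte 7: (66 xor e3) xor 61 = 85 xor 61 = e4
byte 8: (30 xor c5) xor 62 = f5 xor 62 = 97
byte 9: (79 xor 99) xor 6f = e0 xor 6f = 8f

34 1f 0e 58 b3 68 d2 e4 97 8f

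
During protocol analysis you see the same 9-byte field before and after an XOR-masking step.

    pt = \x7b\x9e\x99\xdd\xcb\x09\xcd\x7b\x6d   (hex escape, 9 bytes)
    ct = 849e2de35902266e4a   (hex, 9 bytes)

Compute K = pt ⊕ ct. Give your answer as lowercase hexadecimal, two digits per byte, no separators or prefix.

ff00b43e920beb1527

Since ct = pt ⊕ K, XORing both sides with pt gives K = pt ⊕ ct.
byte 0: 7b ⊕ 84 = ff
byte 1: 9e ⊕ 9e = 00
byte 2: 99 ⊕ 2d = b4
byte 3: dd ⊕ e3 = 3e
byte 4: cb ⊕ 59 = 92
byte 5: 09 ⊕ 02 = 0b
byte 6: cd ⊕ 26 = eb
byte 7: 7b ⊕ 6e = 15
byte 8: 6d ⊕ 4a = 27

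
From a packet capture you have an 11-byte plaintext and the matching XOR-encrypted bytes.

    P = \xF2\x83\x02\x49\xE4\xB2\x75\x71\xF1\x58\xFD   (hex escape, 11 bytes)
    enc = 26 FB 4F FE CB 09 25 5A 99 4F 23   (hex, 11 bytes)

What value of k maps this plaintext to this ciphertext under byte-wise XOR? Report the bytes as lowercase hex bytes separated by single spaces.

d4 78 4d b7 2f bb 50 2b 68 17 de

Since enc = P ⊕ k, XORing both sides with P gives k = P ⊕ enc.
f2 ⊕ 26 = d4
83 ⊕ fb = 78
02 ⊕ 4f = 4d
49 ⊕ fe = b7
e4 ⊕ cb = 2f
b2 ⊕ 09 = bb
75 ⊕ 25 = 50
71 ⊕ 5a = 2b
f1 ⊕ 99 = 68
58 ⊕ 4f = 17
fd ⊕ 23 = de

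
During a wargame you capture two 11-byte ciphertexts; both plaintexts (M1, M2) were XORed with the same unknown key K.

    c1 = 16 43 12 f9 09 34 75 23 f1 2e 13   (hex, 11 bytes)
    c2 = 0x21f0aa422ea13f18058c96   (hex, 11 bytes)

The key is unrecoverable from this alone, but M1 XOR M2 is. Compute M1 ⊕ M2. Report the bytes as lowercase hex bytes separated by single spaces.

37 b3 b8 bb 27 95 4a 3b f4 a2 85

c1 ⊕ c2 = (M1 ⊕ K) ⊕ (M2 ⊕ K) = M1 ⊕ M2 — the shared key cancels under XOR.
16 xor 21 = 37
43 xor f0 = b3
12 xor aa = b8
f9 xor 42 = bb
09 xor 2e = 27
34 xor a1 = 95
75 xor 3f = 4a
23 xor 18 = 3b
f1 xor 05 = f4
2e xor 8c = a2
13 xor 96 = 85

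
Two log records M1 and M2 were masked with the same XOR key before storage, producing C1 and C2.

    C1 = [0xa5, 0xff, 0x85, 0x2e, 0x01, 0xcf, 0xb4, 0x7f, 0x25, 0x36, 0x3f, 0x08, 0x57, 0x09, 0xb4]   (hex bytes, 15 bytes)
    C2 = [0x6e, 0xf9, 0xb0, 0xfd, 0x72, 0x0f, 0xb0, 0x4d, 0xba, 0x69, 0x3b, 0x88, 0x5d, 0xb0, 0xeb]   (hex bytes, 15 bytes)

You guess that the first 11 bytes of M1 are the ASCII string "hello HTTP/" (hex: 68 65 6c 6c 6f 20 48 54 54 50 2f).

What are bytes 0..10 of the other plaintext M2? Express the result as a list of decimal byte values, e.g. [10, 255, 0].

[163, 99, 89, 191, 28, 224, 76, 102, 203, 15, 43]

First, C1 ⊕ C2 = (M1 ⊕ K) ⊕ (M2 ⊕ K) = M1 ⊕ M2, so the key drops out. Then M2 = (M1 ⊕ M2) ⊕ M1 over the first 11 bytes.
byte 0: (a5 xor 6e) xor 68 = cb xor 68 = a3
byte 1: (ff xor f9) xor 65 = 06 xor 65 = 63
byte 2: (85 xor b0) xor 6c = 35 xor 6c = 59
byte 3: (2e xor fd) xor 6c = d3 xor 6c = bf
byte 4: (01 xor 72) xor 6f = 73 xor 6f = 1c
byte 5: (cf xor 0f) xor 20 = c0 xor 20 = e0
byte 6: (b4 xor b0) xor 48 = 04 xor 48 = 4c
byte 7: (7f xor 4d) xor 54 = 32 xor 54 = 66
byte 8: (25 xor ba) xor 54 = 9f xor 54 = cb
byte 9: (36 xor 69) xor 50 = 5f xor 50 = 0f
byte 10: (3f xor 3b) xor 2f = 04 xor 2f = 2b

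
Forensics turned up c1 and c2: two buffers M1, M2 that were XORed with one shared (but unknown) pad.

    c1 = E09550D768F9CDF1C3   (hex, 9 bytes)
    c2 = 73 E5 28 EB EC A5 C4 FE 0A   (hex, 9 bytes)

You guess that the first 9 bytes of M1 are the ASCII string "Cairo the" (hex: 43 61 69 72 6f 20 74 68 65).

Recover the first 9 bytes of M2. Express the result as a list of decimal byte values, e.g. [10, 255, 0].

First, c1 ⊕ c2 = (M1 ⊕ K) ⊕ (M2 ⊕ K) = M1 ⊕ M2, so the key drops out. Then M2 = (M1 ⊕ M2) ⊕ M1 over the first 9 bytes.
byte 0: (e0 XOR 73) XOR 43 = 93 XOR 43 = d0
byte 1: (95 XOR e5) XOR 61 = 70 XOR 61 = 11
byte 2: (50 XOR 28) XOR 69 = 78 XOR 69 = 11
byte 3: (d7 XOR eb) XOR 72 = 3c XOR 72 = 4e
byte 4: (68 XOR ec) XOR 6f = 84 XOR 6f = eb
byte 5: (f9 XOR a5) XOR 20 = 5c XOR 20 = 7c
byte 6: (cd XOR c4) XOR 74 = 09 XOR 74 = 7d
byte 7: (f1 XOR fe) XOR 68 = 0f XOR 68 = 67
byte 8: (c3 XOR 0a) XOR 65 = c9 XOR 65 = ac

[208, 17, 17, 78, 235, 124, 125, 103, 172]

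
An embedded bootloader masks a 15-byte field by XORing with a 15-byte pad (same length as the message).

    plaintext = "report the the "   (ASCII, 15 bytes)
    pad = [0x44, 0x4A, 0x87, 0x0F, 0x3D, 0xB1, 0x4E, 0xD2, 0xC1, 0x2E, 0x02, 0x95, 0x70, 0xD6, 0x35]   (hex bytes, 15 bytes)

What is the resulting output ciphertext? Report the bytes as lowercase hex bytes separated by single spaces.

36 2f f7 60 4f c5 6e a6 a9 4b 22 e1 18 b3 15

XOR is its own inverse, so applying the key byte-wise gives the result directly.
72 ^ 44 = 36
65 ^ 4a = 2f
70 ^ 87 = f7
6f ^ 0f = 60
72 ^ 3d = 4f
74 ^ b1 = c5
20 ^ 4e = 6e
74 ^ d2 = a6
68 ^ c1 = a9
65 ^ 2e = 4b
20 ^ 02 = 22
74 ^ 95 = e1
68 ^ 70 = 18
65 ^ d6 = b3
20 ^ 35 = 15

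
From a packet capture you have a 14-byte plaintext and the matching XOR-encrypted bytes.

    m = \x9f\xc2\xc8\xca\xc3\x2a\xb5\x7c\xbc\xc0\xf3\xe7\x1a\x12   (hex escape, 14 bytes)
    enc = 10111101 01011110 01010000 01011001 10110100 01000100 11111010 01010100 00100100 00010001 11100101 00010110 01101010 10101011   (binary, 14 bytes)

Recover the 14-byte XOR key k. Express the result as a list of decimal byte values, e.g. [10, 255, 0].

[34, 156, 152, 147, 119, 110, 79, 40, 152, 209, 22, 241, 112, 185]

Since enc = m ⊕ k, XORing both sides with m gives k = m ⊕ enc.
9f ^ bd = 22
c2 ^ 5e = 9c
c8 ^ 50 = 98
ca ^ 59 = 93
c3 ^ b4 = 77
2a ^ 44 = 6e
b5 ^ fa = 4f
7c ^ 54 = 28
bc ^ 24 = 98
c0 ^ 11 = d1
f3 ^ e5 = 16
e7 ^ 16 = f1
1a ^ 6a = 70
12 ^ ab = b9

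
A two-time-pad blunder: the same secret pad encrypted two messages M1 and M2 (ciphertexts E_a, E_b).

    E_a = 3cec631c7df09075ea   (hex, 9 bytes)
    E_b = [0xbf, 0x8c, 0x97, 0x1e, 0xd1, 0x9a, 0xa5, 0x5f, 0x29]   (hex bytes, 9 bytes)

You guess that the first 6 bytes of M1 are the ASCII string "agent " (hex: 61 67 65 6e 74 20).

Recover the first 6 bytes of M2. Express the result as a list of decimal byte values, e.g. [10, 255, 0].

First, E_a ⊕ E_b = (M1 ⊕ K) ⊕ (M2 ⊕ K) = M1 ⊕ M2, so the key drops out. Then M2 = (M1 ⊕ M2) ⊕ M1 over the first 6 bytes.
byte 0: (3c ⊕ bf) ⊕ 61 = 83 ⊕ 61 = e2
byte 1: (ec ⊕ 8c) ⊕ 67 = 60 ⊕ 67 = 07
byte 2: (63 ⊕ 97) ⊕ 65 = f4 ⊕ 65 = 91
byte 3: (1c ⊕ 1e) ⊕ 6e = 02 ⊕ 6e = 6c
byte 4: (7d ⊕ d1) ⊕ 74 = ac ⊕ 74 = d8
byte 5: (f0 ⊕ 9a) ⊕ 20 = 6a ⊕ 20 = 4a

[226, 7, 145, 108, 216, 74]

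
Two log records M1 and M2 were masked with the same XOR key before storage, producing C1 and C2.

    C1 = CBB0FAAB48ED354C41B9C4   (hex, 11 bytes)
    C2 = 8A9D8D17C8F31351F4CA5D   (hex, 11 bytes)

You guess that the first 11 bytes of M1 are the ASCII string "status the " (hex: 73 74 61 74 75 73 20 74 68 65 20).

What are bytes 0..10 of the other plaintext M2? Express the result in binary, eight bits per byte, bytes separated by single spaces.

First, C1 ⊕ C2 = (M1 ⊕ K) ⊕ (M2 ⊕ K) = M1 ⊕ M2, so the key drops out. Then M2 = (M1 ⊕ M2) ⊕ M1 over the first 11 bytes.
byte 0: (cb XOR 8a) XOR 73 = 41 XOR 73 = 32
byte 1: (b0 XOR 9d) XOR 74 = 2d XOR 74 = 59
byte 2: (fa XOR 8d) XOR 61 = 77 XOR 61 = 16
byte 3: (ab XOR 17) XOR 74 = bc XOR 74 = c8
byte 4: (48 XOR c8) XOR 75 = 80 XOR 75 = f5
byte 5: (ed XOR f3) XOR 73 = 1e XOR 73 = 6d
byte 6: (35 XOR 13) XOR 20 = 26 XOR 20 = 06
byte 7: (4c XOR 51) XOR 74 = 1d XOR 74 = 69
byte 8: (41 XOR f4) XOR 68 = b5 XOR 68 = dd
byte 9: (b9 XOR ca) XOR 65 = 73 XOR 65 = 16
byte 10: (c4 XOR 5d) XOR 20 = 99 XOR 20 = b9

00110010 01011001 00010110 11001000 11110101 01101101 00000110 01101001 11011101 00010110 10111001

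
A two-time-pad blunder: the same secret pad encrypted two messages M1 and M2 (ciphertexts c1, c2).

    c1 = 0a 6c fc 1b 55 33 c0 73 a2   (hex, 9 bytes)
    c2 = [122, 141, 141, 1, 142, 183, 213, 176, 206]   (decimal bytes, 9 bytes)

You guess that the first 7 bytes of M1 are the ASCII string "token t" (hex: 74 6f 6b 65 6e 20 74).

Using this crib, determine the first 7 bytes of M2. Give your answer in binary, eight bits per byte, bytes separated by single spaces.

First, c1 ⊕ c2 = (M1 ⊕ K) ⊕ (M2 ⊕ K) = M1 ⊕ M2, so the key drops out. Then M2 = (M1 ⊕ M2) ⊕ M1 over the first 7 bytes.
byte 0: (0a ^ 7a) ^ 74 = 70 ^ 74 = 04
byte 1: (6c ^ 8d) ^ 6f = e1 ^ 6f = 8e
byte 2: (fc ^ 8d) ^ 6b = 71 ^ 6b = 1a
byte 3: (1b ^ 01) ^ 65 = 1a ^ 65 = 7f
byte 4: (55 ^ 8e) ^ 6e = db ^ 6e = b5
byte 5: (33 ^ b7) ^ 20 = 84 ^ 20 = a4
byte 6: (c0 ^ d5) ^ 74 = 15 ^ 74 = 61

00000100 10001110 00011010 01111111 10110101 10100100 01100001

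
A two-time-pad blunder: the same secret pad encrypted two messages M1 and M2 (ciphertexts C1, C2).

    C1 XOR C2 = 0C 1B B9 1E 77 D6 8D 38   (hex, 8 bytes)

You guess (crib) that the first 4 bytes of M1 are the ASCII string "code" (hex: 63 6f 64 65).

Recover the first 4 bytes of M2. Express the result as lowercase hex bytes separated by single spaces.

Since C1 ⊕ C2 = M1 ⊕ M2, XORing with the guessed M1 bytes yields the corresponding M2 bytes: M2 = (C1 ⊕ C2) ⊕ M1.
0c ^ 63 = 6f
1b ^ 6f = 74
b9 ^ 64 = dd
1e ^ 65 = 7b

6f 74 dd 7b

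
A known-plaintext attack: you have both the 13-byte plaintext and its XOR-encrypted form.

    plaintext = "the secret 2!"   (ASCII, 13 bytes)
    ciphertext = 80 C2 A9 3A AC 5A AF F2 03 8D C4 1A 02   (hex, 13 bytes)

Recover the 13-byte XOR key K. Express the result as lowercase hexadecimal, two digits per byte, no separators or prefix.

Since ciphertext = plaintext ⊕ K, XORing both sides with plaintext gives K = plaintext ⊕ ciphertext.
74 XOR 80 = f4
68 XOR c2 = aa
65 XOR a9 = cc
20 XOR 3a = 1a
73 XOR ac = df
65 XOR 5a = 3f
63 XOR af = cc
72 XOR f2 = 80
65 XOR 03 = 66
74 XOR 8d = f9
20 XOR c4 = e4
32 XOR 1a = 28
21 XOR 02 = 23

f4aacc1adf3fcc8066f9e42823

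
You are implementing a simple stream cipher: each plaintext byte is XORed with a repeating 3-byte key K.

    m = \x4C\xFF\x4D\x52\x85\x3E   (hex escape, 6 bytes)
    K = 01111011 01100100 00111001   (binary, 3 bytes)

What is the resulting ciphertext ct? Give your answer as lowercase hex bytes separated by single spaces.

37 9b 74 29 e1 07

The 3-byte key repeats, so the effective keystream is 7b 64 39 7b 64 39.
byte 0:  76 xor 123 =  55
byte 1: 255 xor 100 = 155
byte 2:  77 xor  57 = 116
byte 3:  82 xor 123 =  41
byte 4: 133 xor 100 = 225
byte 5:  62 xor  57 =   7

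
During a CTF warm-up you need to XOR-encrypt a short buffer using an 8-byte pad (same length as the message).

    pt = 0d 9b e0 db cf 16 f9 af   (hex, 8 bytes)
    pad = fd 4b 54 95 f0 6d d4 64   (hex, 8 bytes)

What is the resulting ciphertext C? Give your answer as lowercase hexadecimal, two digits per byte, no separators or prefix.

f0d0b44e3f7b2dcb

0d ^ fd = f0
9b ^ 4b = d0
e0 ^ 54 = b4
db ^ 95 = 4e
cf ^ f0 = 3f
16 ^ 6d = 7b
f9 ^ d4 = 2d
af ^ 64 = cb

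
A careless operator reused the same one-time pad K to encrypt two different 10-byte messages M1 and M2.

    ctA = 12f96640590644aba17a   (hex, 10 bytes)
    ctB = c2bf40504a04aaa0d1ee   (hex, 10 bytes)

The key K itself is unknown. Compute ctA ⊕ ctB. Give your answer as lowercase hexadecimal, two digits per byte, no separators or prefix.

d04626101302ee0b7094

ctA ⊕ ctB = (M1 ⊕ K) ⊕ (M2 ⊕ K) = M1 ⊕ M2 — the shared key cancels under XOR.
12 xor c2 = d0
f9 xor bf = 46
66 xor 40 = 26
40 xor 50 = 10
59 xor 4a = 13
06 xor 04 = 02
44 xor aa = ee
ab xor a0 = 0b
a1 xor d1 = 70
7a xor ee = 94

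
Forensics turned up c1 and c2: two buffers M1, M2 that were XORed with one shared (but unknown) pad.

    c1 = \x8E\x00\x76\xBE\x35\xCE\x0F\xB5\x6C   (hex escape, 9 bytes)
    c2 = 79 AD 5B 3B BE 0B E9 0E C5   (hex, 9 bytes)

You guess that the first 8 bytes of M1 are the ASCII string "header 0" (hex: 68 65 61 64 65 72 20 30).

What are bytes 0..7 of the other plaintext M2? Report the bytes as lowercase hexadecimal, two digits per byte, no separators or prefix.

9fc84ce1eeb7c68b

First, c1 ⊕ c2 = (M1 ⊕ K) ⊕ (M2 ⊕ K) = M1 ⊕ M2, so the key drops out. Then M2 = (M1 ⊕ M2) ⊕ M1 over the first 8 bytes.
byte 0: (8e ⊕ 79) ⊕ 68 = f7 ⊕ 68 = 9f
byte 1: (00 ⊕ ad) ⊕ 65 = ad ⊕ 65 = c8
byte 2: (76 ⊕ 5b) ⊕ 61 = 2d ⊕ 61 = 4c
byte 3: (be ⊕ 3b) ⊕ 64 = 85 ⊕ 64 = e1
byte 4: (35 ⊕ be) ⊕ 65 = 8b ⊕ 65 = ee
byte 5: (ce ⊕ 0b) ⊕ 72 = c5 ⊕ 72 = b7
byte 6: (0f ⊕ e9) ⊕ 20 = e6 ⊕ 20 = c6
byte 7: (b5 ⊕ 0e) ⊕ 30 = bb ⊕ 30 = 8b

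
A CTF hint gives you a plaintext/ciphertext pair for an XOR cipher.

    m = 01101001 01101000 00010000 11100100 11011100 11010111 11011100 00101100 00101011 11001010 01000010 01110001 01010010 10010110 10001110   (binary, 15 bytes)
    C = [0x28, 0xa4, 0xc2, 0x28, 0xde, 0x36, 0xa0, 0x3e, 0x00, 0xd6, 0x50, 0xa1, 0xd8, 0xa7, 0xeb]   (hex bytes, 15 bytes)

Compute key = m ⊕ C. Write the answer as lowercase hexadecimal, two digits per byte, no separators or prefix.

41ccd2cc02e17c122b1c12d08a3165

Since C = m ⊕ key, XORing both sides with m gives key = m ⊕ C.
byte 0: 01101001 XOR 00101000 = 01000001
byte 1: 01101000 XOR 10100100 = 11001100
byte 2: 00010000 XOR 11000010 = 11010010
byte 3: 11100100 XOR 00101000 = 11001100
byte 4: 11011100 XOR 11011110 = 00000010
byte 5: 11010111 XOR 00110110 = 11100001
byte 6: 11011100 XOR 10100000 = 01111100
byte 7: 00101100 XOR 00111110 = 00010010
byte 8: 00101011 XOR 00000000 = 00101011
byte 9: 11001010 XOR 11010110 = 00011100
byte 10: 01000010 XOR 01010000 = 00010010
byte 11: 01110001 XOR 10100001 = 11010000
byte 12: 01010010 XOR 11011000 = 10001010
byte 13: 10010110 XOR 10100111 = 00110001
byte 14: 10001110 XOR 11101011 = 01100101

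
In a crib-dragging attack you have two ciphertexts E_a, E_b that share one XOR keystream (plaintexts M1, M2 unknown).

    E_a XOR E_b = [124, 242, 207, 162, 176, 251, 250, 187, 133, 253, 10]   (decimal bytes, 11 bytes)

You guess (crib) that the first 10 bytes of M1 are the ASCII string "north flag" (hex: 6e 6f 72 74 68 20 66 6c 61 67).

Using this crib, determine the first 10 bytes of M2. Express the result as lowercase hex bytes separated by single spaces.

Since E_a ⊕ E_b = M1 ⊕ M2, XORing with the guessed M1 bytes yields the corresponding M2 bytes: M2 = (E_a ⊕ E_b) ⊕ M1.
124 XOR 110 =  18
242 XOR 111 = 157
207 XOR 114 = 189
162 XOR 116 = 214
176 XOR 104 = 216
251 XOR  32 = 219
250 XOR 102 = 156
187 XOR 108 = 215
133 XOR  97 = 228
253 XOR 103 = 154

12 9d bd d6 d8 db 9c d7 e4 9a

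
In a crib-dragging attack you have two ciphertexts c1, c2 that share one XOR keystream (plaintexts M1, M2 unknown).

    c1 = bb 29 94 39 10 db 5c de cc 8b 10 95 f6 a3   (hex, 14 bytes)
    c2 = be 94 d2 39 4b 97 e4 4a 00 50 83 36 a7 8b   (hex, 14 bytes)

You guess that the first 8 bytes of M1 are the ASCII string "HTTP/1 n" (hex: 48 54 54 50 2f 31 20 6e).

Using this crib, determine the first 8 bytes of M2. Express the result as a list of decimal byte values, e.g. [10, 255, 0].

[77, 233, 18, 80, 116, 125, 152, 250]

First, c1 ⊕ c2 = (M1 ⊕ K) ⊕ (M2 ⊕ K) = M1 ⊕ M2, so the key drops out. Then M2 = (M1 ⊕ M2) ⊕ M1 over the first 8 bytes.
byte 0: (bb xor be) xor 48 = 05 xor 48 = 4d
byte 1: (29 xor 94) xor 54 = bd xor 54 = e9
byte 2: (94 xor d2) xor 54 = 46 xor 54 = 12
byte 3: (39 xor 39) xor 50 = 00 xor 50 = 50
byte 4: (10 xor 4b) xor 2f = 5b xor 2f = 74
byte 5: (db xor 97) xor 31 = 4c xor 31 = 7d
byte 6: (5c xor e4) xor 20 = b8 xor 20 = 98
byte 7: (de xor 4a) xor 6e = 94 xor 6e = fa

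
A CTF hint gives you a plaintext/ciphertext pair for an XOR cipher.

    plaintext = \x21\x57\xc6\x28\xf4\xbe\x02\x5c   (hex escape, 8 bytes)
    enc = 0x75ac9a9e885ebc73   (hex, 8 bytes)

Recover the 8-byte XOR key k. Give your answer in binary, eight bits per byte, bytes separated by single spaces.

01010100 11111011 01011100 10110110 01111100 11100000 10111110 00101111

Since enc = plaintext ⊕ k, XORing both sides with plaintext gives k = plaintext ⊕ enc.
21 xor 75 = 54
57 xor ac = fb
c6 xor 9a = 5c
28 xor 9e = b6
f4 xor 88 = 7c
be xor 5e = e0
02 xor bc = be
5c xor 73 = 2f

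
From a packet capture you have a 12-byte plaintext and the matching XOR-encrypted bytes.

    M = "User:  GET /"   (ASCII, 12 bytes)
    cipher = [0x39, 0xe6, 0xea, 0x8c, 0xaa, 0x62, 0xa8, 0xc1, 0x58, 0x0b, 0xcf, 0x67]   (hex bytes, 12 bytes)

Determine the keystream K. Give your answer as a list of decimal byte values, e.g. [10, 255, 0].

Since cipher = M ⊕ K, XORing both sides with M gives K = M ⊕ cipher.
55 ⊕ 39 = 6c
73 ⊕ e6 = 95
65 ⊕ ea = 8f
72 ⊕ 8c = fe
3a ⊕ aa = 90
20 ⊕ 62 = 42
20 ⊕ a8 = 88
47 ⊕ c1 = 86
45 ⊕ 58 = 1d
54 ⊕ 0b = 5f
20 ⊕ cf = ef
2f ⊕ 67 = 48

[108, 149, 143, 254, 144, 66, 136, 134, 29, 95, 239, 72]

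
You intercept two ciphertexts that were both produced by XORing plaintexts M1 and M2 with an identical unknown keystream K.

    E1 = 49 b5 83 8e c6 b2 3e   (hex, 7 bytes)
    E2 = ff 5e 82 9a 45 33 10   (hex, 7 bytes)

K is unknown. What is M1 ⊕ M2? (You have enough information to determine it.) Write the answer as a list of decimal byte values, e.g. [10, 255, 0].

[182, 235, 1, 20, 131, 129, 46]

E1 ⊕ E2 = (M1 ⊕ K) ⊕ (M2 ⊕ K) = M1 ⊕ M2 — the shared key cancels under XOR.
49 xor ff = b6
b5 xor 5e = eb
83 xor 82 = 01
8e xor 9a = 14
c6 xor 45 = 83
b2 xor 33 = 81
3e xor 10 = 2e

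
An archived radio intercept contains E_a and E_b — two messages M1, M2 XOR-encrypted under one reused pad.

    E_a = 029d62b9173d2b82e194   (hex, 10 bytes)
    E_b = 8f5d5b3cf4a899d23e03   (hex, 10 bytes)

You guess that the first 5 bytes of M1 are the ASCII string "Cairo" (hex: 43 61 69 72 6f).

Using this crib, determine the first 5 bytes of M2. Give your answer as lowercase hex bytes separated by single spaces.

First, E_a ⊕ E_b = (M1 ⊕ K) ⊕ (M2 ⊕ K) = M1 ⊕ M2, so the key drops out. Then M2 = (M1 ⊕ M2) ⊕ M1 over the first 5 bytes.
byte 0: (02 ⊕ 8f) ⊕ 43 = 8d ⊕ 43 = ce
byte 1: (9d ⊕ 5d) ⊕ 61 = c0 ⊕ 61 = a1
byte 2: (62 ⊕ 5b) ⊕ 69 = 39 ⊕ 69 = 50
byte 3: (b9 ⊕ 3c) ⊕ 72 = 85 ⊕ 72 = f7
byte 4: (17 ⊕ f4) ⊕ 6f = e3 ⊕ 6f = 8c

ce a1 50 f7 8c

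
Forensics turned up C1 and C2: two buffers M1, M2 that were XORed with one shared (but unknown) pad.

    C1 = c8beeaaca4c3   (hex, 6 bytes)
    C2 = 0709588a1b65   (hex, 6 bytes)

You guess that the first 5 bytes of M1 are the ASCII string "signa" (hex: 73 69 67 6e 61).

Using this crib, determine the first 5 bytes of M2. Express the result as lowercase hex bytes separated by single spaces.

First, C1 ⊕ C2 = (M1 ⊕ K) ⊕ (M2 ⊕ K) = M1 ⊕ M2, so the key drops out. Then M2 = (M1 ⊕ M2) ⊕ M1 over the first 5 bytes.
byte 0: (c8 XOR 07) XOR 73 = cf XOR 73 = bc
byte 1: (be XOR 09) XOR 69 = b7 XOR 69 = de
byte 2: (ea XOR 58) XOR 67 = b2 XOR 67 = d5
byte 3: (ac XOR 8a) XOR 6e = 26 XOR 6e = 48
byte 4: (a4 XOR 1b) XOR 61 = bf XOR 61 = de

bc de d5 48 de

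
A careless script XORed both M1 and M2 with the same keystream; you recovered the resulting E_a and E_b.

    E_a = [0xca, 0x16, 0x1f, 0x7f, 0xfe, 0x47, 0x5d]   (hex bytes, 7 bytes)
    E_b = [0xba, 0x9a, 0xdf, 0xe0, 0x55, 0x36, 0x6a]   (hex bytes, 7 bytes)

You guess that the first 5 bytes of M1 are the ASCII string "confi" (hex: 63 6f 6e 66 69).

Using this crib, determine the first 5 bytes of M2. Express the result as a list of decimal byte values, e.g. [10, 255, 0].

First, E_a ⊕ E_b = (M1 ⊕ K) ⊕ (M2 ⊕ K) = M1 ⊕ M2, so the key drops out. Then M2 = (M1 ⊕ M2) ⊕ M1 over the first 5 bytes.
byte 0: (ca XOR ba) XOR 63 = 70 XOR 63 = 13
byte 1: (16 XOR 9a) XOR 6f = 8c XOR 6f = e3
byte 2: (1f XOR df) XOR 6e = c0 XOR 6e = ae
byte 3: (7f XOR e0) XOR 66 = 9f XOR 66 = f9
byte 4: (fe XOR 55) XOR 69 = ab XOR 69 = c2

[19, 227, 174, 249, 194]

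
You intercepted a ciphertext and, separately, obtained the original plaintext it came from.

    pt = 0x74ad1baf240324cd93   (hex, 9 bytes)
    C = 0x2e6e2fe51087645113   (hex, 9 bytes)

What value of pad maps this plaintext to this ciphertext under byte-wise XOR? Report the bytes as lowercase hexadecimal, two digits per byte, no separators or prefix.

5ac3344a3484409c80

Since C = pt ⊕ pad, XORing both sides with pt gives pad = pt ⊕ C.
74 XOR 2e = 5a
ad XOR 6e = c3
1b XOR 2f = 34
af XOR e5 = 4a
24 XOR 10 = 34
03 XOR 87 = 84
24 XOR 64 = 40
cd XOR 51 = 9c
93 XOR 13 = 80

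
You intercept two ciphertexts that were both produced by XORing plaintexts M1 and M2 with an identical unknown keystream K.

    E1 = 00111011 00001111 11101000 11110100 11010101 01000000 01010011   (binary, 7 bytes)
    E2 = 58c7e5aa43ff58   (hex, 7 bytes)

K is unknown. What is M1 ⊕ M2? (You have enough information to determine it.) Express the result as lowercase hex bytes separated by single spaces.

E1 ⊕ E2 = (M1 ⊕ K) ⊕ (M2 ⊕ K) = M1 ⊕ M2 — the shared key cancels under XOR.
byte 0: 3b xor 58 = 63
byte 1: 0f xor c7 = c8
byte 2: e8 xor e5 = 0d
byte 3: f4 xor aa = 5e
byte 4: d5 xor 43 = 96
byte 5: 40 xor ff = bf
byte 6: 53 xor 58 = 0b

63 c8 0d 5e 96 bf 0b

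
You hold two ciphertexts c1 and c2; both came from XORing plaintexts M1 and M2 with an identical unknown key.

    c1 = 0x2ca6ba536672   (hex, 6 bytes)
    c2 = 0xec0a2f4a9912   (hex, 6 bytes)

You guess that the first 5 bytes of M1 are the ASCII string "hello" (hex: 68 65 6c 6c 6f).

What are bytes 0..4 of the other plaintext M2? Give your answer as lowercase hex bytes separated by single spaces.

First, c1 ⊕ c2 = (M1 ⊕ K) ⊕ (M2 ⊕ K) = M1 ⊕ M2, so the key drops out. Then M2 = (M1 ⊕ M2) ⊕ M1 over the first 5 bytes.
byte 0: (2c XOR ec) XOR 68 = c0 XOR 68 = a8
byte 1: (a6 XOR 0a) XOR 65 = ac XOR 65 = c9
byte 2: (ba XOR 2f) XOR 6c = 95 XOR 6c = f9
byte 3: (53 XOR 4a) XOR 6c = 19 XOR 6c = 75
byte 4: (66 XOR 99) XOR 6f = ff XOR 6f = 90

a8 c9 f9 75 90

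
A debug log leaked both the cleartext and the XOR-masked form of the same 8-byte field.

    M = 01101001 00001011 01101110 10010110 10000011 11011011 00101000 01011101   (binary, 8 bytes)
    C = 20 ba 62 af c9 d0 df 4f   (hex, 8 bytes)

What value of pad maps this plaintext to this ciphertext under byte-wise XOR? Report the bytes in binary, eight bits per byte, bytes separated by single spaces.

01001001 10110001 00001100 00111001 01001010 00001011 11110111 00010010

Since C = M ⊕ pad, XORing both sides with M gives pad = M ⊕ C.
69 xor 20 = 49
0b xor ba = b1
6e xor 62 = 0c
96 xor af = 39
83 xor c9 = 4a
db xor d0 = 0b
28 xor df = f7
5d xor 4f = 12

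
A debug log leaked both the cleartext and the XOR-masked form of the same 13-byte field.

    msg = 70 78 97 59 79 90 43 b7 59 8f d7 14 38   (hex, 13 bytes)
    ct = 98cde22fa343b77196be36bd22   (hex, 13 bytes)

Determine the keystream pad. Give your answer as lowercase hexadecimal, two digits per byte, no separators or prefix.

Since ct = msg ⊕ pad, XORing both sides with msg gives pad = msg ⊕ ct.
byte 0: 70 xor 98 = e8
byte 1: 78 xor cd = b5
byte 2: 97 xor e2 = 75
byte 3: 59 xor 2f = 76
byte 4: 79 xor a3 = da
byte 5: 90 xor 43 = d3
byte 6: 43 xor b7 = f4
byte 7: b7 xor 71 = c6
byte 8: 59 xor 96 = cf
byte 9: 8f xor be = 31
byte 10: d7 xor 36 = e1
byte 11: 14 xor bd = a9
byte 12: 38 xor 22 = 1a

e8b57576dad3f4c6cf31e1a91a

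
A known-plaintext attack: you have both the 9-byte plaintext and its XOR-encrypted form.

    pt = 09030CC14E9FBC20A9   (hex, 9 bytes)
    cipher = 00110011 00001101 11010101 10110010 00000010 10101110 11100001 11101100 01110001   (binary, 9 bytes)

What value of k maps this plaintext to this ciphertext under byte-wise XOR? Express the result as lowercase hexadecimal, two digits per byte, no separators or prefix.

3a0ed9734c315dccd8

Since cipher = pt ⊕ k, XORing both sides with pt gives k = pt ⊕ cipher.
byte 0: 00001001 ^ 00110011 = 00111010
byte 1: 00000011 ^ 00001101 = 00001110
byte 2: 00001100 ^ 11010101 = 11011001
byte 3: 11000001 ^ 10110010 = 01110011
byte 4: 01001110 ^ 00000010 = 01001100
byte 5: 10011111 ^ 10101110 = 00110001
byte 6: 10111100 ^ 11100001 = 01011101
byte 7: 00100000 ^ 11101100 = 11001100
byte 8: 10101001 ^ 01110001 = 11011000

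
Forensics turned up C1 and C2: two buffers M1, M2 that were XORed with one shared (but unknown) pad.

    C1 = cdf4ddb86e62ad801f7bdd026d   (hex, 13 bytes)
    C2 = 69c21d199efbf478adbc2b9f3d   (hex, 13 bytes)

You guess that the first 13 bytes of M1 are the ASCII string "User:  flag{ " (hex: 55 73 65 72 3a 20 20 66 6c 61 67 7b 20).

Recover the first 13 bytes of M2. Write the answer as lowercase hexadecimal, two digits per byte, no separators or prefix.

f145a5d3cab9799edea691e670

First, C1 ⊕ C2 = (M1 ⊕ K) ⊕ (M2 ⊕ K) = M1 ⊕ M2, so the key drops out. Then M2 = (M1 ⊕ M2) ⊕ M1 over the first 13 bytes.
byte 0: (cd ⊕ 69) ⊕ 55 = a4 ⊕ 55 = f1
byte 1: (f4 ⊕ c2) ⊕ 73 = 36 ⊕ 73 = 45
byte 2: (dd ⊕ 1d) ⊕ 65 = c0 ⊕ 65 = a5
byte 3: (b8 ⊕ 19) ⊕ 72 = a1 ⊕ 72 = d3
byte 4: (6e ⊕ 9e) ⊕ 3a = f0 ⊕ 3a = ca
byte 5: (62 ⊕ fb) ⊕ 20 = 99 ⊕ 20 = b9
byte 6: (ad ⊕ f4) ⊕ 20 = 59 ⊕ 20 = 79
byte 7: (80 ⊕ 78) ⊕ 66 = f8 ⊕ 66 = 9e
byte 8: (1f ⊕ ad) ⊕ 6c = b2 ⊕ 6c = de
byte 9: (7b ⊕ bc) ⊕ 61 = c7 ⊕ 61 = a6
byte 10: (dd ⊕ 2b) ⊕ 67 = f6 ⊕ 67 = 91
byte 11: (02 ⊕ 9f) ⊕ 7b = 9d ⊕ 7b = e6
byte 12: (6d ⊕ 3d) ⊕ 20 = 50 ⊕ 20 = 70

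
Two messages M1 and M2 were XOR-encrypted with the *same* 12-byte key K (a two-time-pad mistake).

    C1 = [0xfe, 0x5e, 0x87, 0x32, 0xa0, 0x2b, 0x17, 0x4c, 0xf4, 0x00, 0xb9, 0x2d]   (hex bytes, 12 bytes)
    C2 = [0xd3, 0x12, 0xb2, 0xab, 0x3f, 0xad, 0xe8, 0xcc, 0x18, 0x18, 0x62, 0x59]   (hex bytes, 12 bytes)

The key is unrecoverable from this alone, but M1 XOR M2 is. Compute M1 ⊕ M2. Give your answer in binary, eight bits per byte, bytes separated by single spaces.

C1 ⊕ C2 = (M1 ⊕ K) ⊕ (M2 ⊕ K) = M1 ⊕ M2 — the shared key cancels under XOR.
fe ^ d3 = 2d
5e ^ 12 = 4c
87 ^ b2 = 35
32 ^ ab = 99
a0 ^ 3f = 9f
2b ^ ad = 86
17 ^ e8 = ff
4c ^ cc = 80
f4 ^ 18 = ec
00 ^ 18 = 18
b9 ^ 62 = db
2d ^ 59 = 74

00101101 01001100 00110101 10011001 10011111 10000110 11111111 10000000 11101100 00011000 11011011 01110100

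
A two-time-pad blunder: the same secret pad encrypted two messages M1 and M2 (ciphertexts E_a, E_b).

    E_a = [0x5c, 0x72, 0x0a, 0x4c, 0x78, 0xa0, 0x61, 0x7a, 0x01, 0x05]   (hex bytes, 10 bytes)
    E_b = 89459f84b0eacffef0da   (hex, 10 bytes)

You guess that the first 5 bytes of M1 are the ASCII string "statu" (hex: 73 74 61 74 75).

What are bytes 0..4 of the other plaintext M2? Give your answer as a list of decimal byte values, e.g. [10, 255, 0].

[166, 67, 244, 188, 189]

First, E_a ⊕ E_b = (M1 ⊕ K) ⊕ (M2 ⊕ K) = M1 ⊕ M2, so the key drops out. Then M2 = (M1 ⊕ M2) ⊕ M1 over the first 5 bytes.
byte 0: (5c ⊕ 89) ⊕ 73 = d5 ⊕ 73 = a6
byte 1: (72 ⊕ 45) ⊕ 74 = 37 ⊕ 74 = 43
byte 2: (0a ⊕ 9f) ⊕ 61 = 95 ⊕ 61 = f4
byte 3: (4c ⊕ 84) ⊕ 74 = c8 ⊕ 74 = bc
byte 4: (78 ⊕ b0) ⊕ 75 = c8 ⊕ 75 = bd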